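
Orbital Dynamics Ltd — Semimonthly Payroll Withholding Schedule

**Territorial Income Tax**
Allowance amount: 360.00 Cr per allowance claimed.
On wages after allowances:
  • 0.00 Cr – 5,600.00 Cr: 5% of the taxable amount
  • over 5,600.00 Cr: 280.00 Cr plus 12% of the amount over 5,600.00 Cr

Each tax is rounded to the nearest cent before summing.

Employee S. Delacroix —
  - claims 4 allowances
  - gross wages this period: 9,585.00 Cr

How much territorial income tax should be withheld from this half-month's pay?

585.40 Cr

Territorial Income Tax: taxable = 9,585.00 Cr − 4×360.00 Cr = 8,145.00 Cr
  280.00 Cr + 12% × (8,145.00 Cr − 5,600.00 Cr) = 280.00 Cr + 12% × 2,545.00 Cr = 585.40 Cr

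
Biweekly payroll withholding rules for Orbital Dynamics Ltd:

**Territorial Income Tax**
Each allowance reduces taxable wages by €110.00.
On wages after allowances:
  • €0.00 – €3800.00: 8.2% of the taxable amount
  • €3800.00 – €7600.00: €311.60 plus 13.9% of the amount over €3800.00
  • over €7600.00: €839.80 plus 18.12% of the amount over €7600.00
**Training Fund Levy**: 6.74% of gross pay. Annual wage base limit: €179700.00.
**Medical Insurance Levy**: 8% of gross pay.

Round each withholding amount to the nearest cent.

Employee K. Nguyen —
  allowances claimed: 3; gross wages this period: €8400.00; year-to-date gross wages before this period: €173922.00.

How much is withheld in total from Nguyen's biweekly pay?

Territorial Income Tax: taxable = €8400.00 − 3×€110.00 = €8070.00
  €839.80 + 18.12% × (€8070.00 − €7600.00) = €839.80 + 18.12% × €470.00 = €924.96
Training Fund Levy: cap €179700.00 − YTD €173922.00 = €5778.00 subject; 6.74% × €5778.00 = €389.44
Medical Insurance Levy: 8% × €8400.00 = €672.00
Total: €924.96 + €389.44 + €672.00 = €1986.40

€1986.40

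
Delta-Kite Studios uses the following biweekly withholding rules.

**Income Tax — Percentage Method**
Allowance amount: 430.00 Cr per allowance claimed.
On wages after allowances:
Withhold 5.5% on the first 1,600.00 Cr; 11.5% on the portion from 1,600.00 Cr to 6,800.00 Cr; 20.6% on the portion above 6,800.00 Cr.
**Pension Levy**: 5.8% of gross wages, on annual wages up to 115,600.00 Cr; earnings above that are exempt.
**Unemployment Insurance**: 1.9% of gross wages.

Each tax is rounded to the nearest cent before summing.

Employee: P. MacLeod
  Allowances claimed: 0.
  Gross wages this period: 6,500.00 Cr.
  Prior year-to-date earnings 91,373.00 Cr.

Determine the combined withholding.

Income Tax: taxable = 6,500.00 Cr
  88.00 Cr + 11.5% × (6,500.00 Cr − 1,600.00 Cr) = 88.00 Cr + 11.5% × 4,900.00 Cr = 651.50 Cr
Pension Levy: 5.8% × 6,500.00 Cr = 377.00 Cr
Unemployment Insurance: 1.9% × 6,500.00 Cr = 123.50 Cr
Total: 651.50 Cr + 377.00 Cr + 123.50 Cr = 1,152.00 Cr

1,152.00 Cr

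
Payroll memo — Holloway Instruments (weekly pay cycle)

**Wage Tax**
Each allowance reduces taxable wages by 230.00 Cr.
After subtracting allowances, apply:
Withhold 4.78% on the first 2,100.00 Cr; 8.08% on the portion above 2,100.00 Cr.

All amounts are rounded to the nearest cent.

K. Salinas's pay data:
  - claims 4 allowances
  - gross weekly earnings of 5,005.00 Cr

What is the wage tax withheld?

Wage Tax: taxable = 5,005.00 Cr − 4×230.00 Cr = 4,085.00 Cr
  100.38 Cr + 8.08% × (4,085.00 Cr − 2,100.00 Cr) = 100.38 Cr + 8.08% × 1,985.00 Cr = 260.77 Cr

260.77 Cr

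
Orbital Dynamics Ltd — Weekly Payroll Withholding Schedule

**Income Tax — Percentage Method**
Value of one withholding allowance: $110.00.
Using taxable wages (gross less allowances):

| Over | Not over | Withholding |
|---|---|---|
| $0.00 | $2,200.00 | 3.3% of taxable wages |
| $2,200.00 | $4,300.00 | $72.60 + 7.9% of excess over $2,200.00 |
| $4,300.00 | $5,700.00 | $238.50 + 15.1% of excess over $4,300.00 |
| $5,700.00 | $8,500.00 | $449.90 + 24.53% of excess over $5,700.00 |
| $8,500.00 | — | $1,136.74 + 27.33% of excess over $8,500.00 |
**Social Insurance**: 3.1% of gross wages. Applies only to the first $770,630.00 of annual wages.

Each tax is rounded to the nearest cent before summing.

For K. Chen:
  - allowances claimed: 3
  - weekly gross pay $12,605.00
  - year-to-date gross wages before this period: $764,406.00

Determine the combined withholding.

$2,361.39

Income Tax: taxable = $12,605.00 − 3×$110.00 = $12,275.00
  $1,136.74 + 27.33% × ($12,275.00 − $8,500.00) = $1,136.74 + 27.33% × $3,775.00 = $2,168.45
Social Insurance: cap $770,630.00 − YTD $764,406.00 = $6,224.00 subject; 3.1% × $6,224.00 = $192.94
Total: $2,168.45 + $192.94 = $2,361.39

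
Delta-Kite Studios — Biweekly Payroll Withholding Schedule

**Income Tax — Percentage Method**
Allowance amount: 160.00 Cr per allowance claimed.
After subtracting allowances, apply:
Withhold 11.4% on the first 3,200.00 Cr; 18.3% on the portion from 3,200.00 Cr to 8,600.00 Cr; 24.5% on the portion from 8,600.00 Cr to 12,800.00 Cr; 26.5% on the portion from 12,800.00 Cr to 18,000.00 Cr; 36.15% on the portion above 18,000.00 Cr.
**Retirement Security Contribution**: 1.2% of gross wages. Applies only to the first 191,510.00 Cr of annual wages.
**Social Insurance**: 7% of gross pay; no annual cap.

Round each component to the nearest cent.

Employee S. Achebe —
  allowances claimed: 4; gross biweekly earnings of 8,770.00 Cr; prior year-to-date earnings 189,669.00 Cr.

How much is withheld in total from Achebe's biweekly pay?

1,902.98 Cr

Income Tax: taxable = 8,770.00 Cr − 4×160.00 Cr = 8,130.00 Cr
  364.80 Cr + 18.3% × (8,130.00 Cr − 3,200.00 Cr) = 364.80 Cr + 18.3% × 4,930.00 Cr = 1,266.99 Cr
Retirement Security Contribution: cap 191,510.00 Cr − YTD 189,669.00 Cr = 1,841.00 Cr subject; 1.2% × 1,841.00 Cr = 22.09 Cr
Social Insurance: 7% × 8,770.00 Cr = 613.90 Cr
Total: 1,266.99 Cr + 22.09 Cr + 613.90 Cr = 1,902.98 Cr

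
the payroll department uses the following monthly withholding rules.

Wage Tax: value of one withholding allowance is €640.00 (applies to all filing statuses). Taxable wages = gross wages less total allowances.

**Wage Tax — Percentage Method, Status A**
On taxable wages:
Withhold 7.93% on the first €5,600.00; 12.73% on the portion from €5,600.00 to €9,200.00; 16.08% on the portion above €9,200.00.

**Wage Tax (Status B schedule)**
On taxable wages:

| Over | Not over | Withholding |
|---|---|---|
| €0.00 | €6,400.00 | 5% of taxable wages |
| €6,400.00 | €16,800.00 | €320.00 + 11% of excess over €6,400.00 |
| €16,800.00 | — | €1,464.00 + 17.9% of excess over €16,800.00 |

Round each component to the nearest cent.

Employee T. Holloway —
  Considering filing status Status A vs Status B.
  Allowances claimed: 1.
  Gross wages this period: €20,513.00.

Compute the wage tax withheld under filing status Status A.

Wage Tax (Status A): taxable = €20,513.00 − 1×€640.00 = €19,873.00
  €902.36 + 16.08% × (€19,873.00 − €9,200.00) = €902.36 + 16.08% × €10,673.00 = €2,618.58

€2,618.58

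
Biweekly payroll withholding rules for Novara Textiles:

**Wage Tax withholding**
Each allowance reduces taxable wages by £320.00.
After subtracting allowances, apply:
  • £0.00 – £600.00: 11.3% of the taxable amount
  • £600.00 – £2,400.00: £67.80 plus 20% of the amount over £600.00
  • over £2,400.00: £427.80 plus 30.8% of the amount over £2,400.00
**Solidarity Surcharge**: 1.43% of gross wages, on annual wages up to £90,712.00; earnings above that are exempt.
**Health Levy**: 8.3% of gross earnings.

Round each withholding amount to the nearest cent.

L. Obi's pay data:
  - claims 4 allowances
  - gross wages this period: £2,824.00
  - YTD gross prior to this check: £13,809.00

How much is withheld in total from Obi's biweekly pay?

Wage Tax: taxable = £2,824.00 − 4×£320.00 = £1,544.00
  £67.80 + 20% × (£1,544.00 − £600.00) = £67.80 + 20% × £944.00 = £256.60
Solidarity Surcharge: 1.43% × £2,824.00 = £40.38
Health Levy: 8.3% × £2,824.00 = £234.39
Total: £256.60 + £40.38 + £234.39 = £531.37

£531.37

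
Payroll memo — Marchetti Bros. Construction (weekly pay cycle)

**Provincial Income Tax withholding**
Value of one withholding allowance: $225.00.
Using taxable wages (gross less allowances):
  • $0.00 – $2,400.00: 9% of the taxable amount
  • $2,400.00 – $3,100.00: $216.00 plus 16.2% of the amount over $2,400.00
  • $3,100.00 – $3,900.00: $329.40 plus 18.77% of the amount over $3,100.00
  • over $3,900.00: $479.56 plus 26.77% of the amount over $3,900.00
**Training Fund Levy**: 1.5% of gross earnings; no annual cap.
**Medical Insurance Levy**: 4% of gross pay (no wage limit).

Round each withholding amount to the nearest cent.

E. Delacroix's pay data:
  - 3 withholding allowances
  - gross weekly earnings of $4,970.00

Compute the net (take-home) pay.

Provincial Income Tax: taxable = $4,970.00 − 3×$225.00 = $4,295.00
  $479.56 + 26.77% × ($4,295.00 − $3,900.00) = $479.56 + 26.77% × $395.00 = $585.30
Training Fund Levy: 1.5% × $4,970.00 = $74.55
Medical Insurance Levy: 4% × $4,970.00 = $198.80
Total withheld: $585.30 + $74.55 + $198.80 = $858.65
Net pay: $4,970.00 − $858.65 = $4,111.35

$4,111.35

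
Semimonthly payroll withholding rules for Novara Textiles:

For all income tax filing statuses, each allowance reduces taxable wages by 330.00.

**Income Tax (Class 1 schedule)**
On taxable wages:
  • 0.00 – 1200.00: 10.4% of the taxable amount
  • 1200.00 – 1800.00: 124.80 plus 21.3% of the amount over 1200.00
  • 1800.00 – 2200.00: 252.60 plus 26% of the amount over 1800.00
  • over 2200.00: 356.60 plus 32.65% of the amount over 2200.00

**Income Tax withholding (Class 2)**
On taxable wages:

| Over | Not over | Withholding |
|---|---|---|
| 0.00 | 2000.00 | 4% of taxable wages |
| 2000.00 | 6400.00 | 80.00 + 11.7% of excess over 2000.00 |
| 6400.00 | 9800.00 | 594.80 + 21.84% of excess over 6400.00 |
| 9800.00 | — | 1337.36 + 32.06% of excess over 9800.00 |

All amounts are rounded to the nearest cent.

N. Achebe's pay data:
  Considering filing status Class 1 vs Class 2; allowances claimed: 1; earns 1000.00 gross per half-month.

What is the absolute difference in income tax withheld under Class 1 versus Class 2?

Income Tax (Class 1): taxable = 1000.00 − 1×330.00 = 670.00
  10.4% × 670.00 = 69.68
Income Tax (Class 2): taxable = 1000.00 − 1×330.00 = 670.00
  4% × 670.00 = 26.80
Difference: |69.68 − 26.80| = 42.88 (higher under Class 1)

42.88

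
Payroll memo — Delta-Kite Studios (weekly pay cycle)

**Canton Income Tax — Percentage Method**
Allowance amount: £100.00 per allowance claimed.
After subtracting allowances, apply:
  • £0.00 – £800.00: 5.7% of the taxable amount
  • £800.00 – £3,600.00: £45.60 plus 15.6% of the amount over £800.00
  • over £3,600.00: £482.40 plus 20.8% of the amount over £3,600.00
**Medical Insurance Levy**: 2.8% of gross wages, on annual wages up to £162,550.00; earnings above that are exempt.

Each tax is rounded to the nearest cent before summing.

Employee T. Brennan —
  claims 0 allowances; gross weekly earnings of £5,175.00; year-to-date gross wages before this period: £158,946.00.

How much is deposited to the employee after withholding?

£4,264.09

Canton Income Tax: taxable = £5,175.00
  £482.40 + 20.8% × (£5,175.00 − £3,600.00) = £482.40 + 20.8% × £1,575.00 = £810.00
Medical Insurance Levy: cap £162,550.00 − YTD £158,946.00 = £3,604.00 subject; 2.8% × £3,604.00 = £100.91
Total withheld: £810.00 + £100.91 = £910.91
Net pay: £5,175.00 − £910.91 = £4,264.09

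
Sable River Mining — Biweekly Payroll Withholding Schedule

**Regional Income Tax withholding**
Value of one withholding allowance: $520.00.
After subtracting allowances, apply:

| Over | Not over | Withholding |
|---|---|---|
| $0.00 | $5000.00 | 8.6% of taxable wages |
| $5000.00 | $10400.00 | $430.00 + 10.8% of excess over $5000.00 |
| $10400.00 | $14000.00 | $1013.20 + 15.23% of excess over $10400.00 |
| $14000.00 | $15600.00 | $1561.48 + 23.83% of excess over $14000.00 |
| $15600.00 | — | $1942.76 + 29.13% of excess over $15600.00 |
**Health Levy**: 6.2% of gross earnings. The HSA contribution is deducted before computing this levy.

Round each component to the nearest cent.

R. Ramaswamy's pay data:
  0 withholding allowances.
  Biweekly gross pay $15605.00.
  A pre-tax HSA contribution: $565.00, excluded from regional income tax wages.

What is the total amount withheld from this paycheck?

$2741.79

Regional Income Tax: taxable = $15605.00 − $565.00 = $15040.00
  $1561.48 + 23.83% × ($15040.00 − $14000.00) = $1561.48 + 23.83% × $1040.00 = $1809.31
Health Levy: 6.2% × $15040.00 = $932.48
Total: $1809.31 + $932.48 = $2741.79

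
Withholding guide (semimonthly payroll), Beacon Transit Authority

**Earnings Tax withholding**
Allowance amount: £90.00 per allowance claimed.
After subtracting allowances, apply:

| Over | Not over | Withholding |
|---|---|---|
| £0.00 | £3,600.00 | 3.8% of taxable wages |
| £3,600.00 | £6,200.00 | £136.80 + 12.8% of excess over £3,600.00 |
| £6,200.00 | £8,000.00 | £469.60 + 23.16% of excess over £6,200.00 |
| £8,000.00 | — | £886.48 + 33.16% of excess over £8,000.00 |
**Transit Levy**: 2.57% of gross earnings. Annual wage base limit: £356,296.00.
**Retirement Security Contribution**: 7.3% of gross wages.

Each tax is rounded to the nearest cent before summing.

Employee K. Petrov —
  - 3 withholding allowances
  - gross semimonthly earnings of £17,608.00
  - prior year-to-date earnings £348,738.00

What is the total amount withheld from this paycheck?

Earnings Tax: taxable = £17,608.00 − 3×£90.00 = £17,338.00
  £886.48 + 33.16% × (£17,338.00 − £8,000.00) = £886.48 + 33.16% × £9,338.00 = £3,982.96
Transit Levy: cap £356,296.00 − YTD £348,738.00 = £7,558.00 subject; 2.57% × £7,558.00 = £194.24
Retirement Security Contribution: 7.3% × £17,608.00 = £1,285.38
Total: £3,982.96 + £194.24 + £1,285.38 = £5,462.58

£5,462.58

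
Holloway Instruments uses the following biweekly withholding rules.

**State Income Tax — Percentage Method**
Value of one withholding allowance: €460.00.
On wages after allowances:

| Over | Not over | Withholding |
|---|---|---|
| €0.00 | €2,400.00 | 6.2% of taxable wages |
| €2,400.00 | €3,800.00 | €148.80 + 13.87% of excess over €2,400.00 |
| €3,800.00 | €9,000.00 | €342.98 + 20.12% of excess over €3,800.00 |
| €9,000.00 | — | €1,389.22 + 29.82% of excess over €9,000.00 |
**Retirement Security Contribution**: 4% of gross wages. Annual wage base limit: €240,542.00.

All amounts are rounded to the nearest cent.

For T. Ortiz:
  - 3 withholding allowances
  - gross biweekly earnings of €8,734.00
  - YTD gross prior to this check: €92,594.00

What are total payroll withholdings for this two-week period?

State Income Tax: taxable = €8,734.00 − 3×€460.00 = €7,354.00
  €342.98 + 20.12% × (€7,354.00 − €3,800.00) = €342.98 + 20.12% × €3,554.00 = €1,058.04
Retirement Security Contribution: 4% × €8,734.00 = €349.36
Total: €1,058.04 + €349.36 = €1,407.40

€1,407.40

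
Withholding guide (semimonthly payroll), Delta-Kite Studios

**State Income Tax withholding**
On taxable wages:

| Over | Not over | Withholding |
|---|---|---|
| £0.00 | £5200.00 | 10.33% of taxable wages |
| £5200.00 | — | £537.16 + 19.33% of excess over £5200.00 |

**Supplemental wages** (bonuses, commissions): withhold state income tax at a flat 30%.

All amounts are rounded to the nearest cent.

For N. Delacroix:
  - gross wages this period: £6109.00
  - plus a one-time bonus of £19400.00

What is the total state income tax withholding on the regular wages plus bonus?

State Income Tax: taxable = £6109.00
  £537.16 + 19.33% × (£6109.00 − £5200.00) = £537.16 + 19.33% × £909.00 = £712.87
Supplemental (30% flat on bonus): 30% × £19400.00 = £5820.00
Total state income tax: £712.87 + £5820.00 = £6532.87

£6532.87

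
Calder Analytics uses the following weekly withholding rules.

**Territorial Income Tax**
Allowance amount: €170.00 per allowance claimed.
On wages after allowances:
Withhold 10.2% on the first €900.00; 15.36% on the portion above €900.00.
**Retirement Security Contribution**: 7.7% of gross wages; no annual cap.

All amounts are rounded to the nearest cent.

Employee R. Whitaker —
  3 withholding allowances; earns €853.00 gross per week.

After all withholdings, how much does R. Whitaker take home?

Territorial Income Tax: taxable = €853.00 − 3×€170.00 = €343.00
  10.2% × €343.00 = €34.99
Retirement Security Contribution: 7.7% × €853.00 = €65.68
Total withheld: €34.99 + €65.68 = €100.67
Net pay: €853.00 − €100.67 = €752.33

€752.33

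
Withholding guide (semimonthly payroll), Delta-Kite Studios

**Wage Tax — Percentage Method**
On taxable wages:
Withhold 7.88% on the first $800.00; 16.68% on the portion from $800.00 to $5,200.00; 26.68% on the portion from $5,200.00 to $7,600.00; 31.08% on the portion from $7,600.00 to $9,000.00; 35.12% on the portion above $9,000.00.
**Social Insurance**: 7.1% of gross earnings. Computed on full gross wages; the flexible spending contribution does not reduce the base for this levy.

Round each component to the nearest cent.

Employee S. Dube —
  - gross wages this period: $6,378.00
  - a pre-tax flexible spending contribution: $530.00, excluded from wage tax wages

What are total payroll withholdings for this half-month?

$1,422.69

Wage Tax: taxable = $6,378.00 − $530.00 = $5,848.00
  $796.96 + 26.68% × ($5,848.00 − $5,200.00) = $796.96 + 26.68% × $648.00 = $969.85
Social Insurance: 7.1% × $6,378.00 = $452.84
Total: $969.85 + $452.84 = $1,422.69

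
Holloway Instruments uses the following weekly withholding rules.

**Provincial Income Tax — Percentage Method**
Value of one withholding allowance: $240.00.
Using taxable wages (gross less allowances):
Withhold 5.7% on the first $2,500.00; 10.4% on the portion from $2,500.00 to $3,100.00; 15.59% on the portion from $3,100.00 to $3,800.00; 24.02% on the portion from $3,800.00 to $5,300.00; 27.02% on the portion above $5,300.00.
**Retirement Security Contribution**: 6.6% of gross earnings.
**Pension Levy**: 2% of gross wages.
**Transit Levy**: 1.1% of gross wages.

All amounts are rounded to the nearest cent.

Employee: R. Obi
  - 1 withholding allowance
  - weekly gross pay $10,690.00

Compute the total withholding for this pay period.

$3,102.79

Provincial Income Tax: taxable = $10,690.00 − 1×$240.00 = $10,450.00
  $674.33 + 27.02% × ($10,450.00 − $5,300.00) = $674.33 + 27.02% × $5,150.00 = $2,065.86
Retirement Security Contribution: 6.6% × $10,690.00 = $705.54
Pension Levy: 2% × $10,690.00 = $213.80
Transit Levy: 1.1% × $10,690.00 = $117.59
Total: $2,065.86 + $705.54 + $213.80 + $117.59 = $3,102.79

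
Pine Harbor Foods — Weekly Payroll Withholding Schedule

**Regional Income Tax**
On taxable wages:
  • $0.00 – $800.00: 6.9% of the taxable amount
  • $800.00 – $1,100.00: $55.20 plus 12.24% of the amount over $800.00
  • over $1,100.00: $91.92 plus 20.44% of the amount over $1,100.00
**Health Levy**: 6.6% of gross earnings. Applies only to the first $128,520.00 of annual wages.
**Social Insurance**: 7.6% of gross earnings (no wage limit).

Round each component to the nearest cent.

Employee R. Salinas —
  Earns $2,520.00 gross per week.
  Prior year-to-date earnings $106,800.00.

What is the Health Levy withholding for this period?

Health Levy: 6.6% × $2,520.00 = $166.32

$166.32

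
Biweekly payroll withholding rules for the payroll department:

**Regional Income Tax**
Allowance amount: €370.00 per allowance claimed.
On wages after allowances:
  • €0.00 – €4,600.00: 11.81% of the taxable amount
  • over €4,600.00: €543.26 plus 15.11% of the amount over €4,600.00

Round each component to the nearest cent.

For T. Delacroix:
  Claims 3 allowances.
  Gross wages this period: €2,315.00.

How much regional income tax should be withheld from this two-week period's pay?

€142.31

Regional Income Tax: taxable = €2,315.00 − 3×€370.00 = €1,205.00
  11.81% × €1,205.00 = €142.31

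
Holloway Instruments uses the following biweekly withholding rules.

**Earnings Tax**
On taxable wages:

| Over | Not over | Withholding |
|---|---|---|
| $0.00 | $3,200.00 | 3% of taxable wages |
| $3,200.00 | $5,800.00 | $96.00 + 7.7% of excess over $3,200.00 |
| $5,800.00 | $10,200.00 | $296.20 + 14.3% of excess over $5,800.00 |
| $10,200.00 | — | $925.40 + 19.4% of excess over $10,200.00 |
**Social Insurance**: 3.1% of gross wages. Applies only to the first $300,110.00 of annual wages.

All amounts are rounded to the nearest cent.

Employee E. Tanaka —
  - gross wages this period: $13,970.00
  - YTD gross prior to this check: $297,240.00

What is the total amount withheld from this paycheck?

Earnings Tax: taxable = $13,970.00
  $925.40 + 19.4% × ($13,970.00 − $10,200.00) = $925.40 + 19.4% × $3,770.00 = $1,656.78
Social Insurance: cap $300,110.00 − YTD $297,240.00 = $2,870.00 subject; 3.1% × $2,870.00 = $88.97
Total: $1,656.78 + $88.97 = $1,745.75

$1,745.75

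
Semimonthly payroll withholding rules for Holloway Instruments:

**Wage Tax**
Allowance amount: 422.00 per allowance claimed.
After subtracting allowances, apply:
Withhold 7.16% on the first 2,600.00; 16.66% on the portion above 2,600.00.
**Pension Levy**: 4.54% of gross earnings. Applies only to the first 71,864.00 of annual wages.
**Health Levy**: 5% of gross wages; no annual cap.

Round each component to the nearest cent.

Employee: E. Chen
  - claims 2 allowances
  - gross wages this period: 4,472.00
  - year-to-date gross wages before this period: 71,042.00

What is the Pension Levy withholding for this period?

37.32

Pension Levy: cap 71,864.00 − YTD 71,042.00 = 822.00 subject; 4.54% × 822.00 = 37.32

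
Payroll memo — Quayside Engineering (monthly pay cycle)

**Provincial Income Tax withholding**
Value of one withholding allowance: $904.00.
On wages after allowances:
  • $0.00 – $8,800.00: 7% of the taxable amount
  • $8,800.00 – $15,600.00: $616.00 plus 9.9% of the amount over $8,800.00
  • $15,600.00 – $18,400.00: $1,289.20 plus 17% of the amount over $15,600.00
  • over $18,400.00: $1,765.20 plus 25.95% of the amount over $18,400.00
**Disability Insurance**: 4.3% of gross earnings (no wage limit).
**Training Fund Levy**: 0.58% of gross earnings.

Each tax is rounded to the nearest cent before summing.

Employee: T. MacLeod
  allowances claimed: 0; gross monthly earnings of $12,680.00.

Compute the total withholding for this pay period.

$1,618.90

Provincial Income Tax: taxable = $12,680.00
  $616.00 + 9.9% × ($12,680.00 − $8,800.00) = $616.00 + 9.9% × $3,880.00 = $1,000.12
Disability Insurance: 4.3% × $12,680.00 = $545.24
Training Fund Levy: 0.58% × $12,680.00 = $73.54
Total: $1,000.12 + $545.24 + $73.54 = $1,618.90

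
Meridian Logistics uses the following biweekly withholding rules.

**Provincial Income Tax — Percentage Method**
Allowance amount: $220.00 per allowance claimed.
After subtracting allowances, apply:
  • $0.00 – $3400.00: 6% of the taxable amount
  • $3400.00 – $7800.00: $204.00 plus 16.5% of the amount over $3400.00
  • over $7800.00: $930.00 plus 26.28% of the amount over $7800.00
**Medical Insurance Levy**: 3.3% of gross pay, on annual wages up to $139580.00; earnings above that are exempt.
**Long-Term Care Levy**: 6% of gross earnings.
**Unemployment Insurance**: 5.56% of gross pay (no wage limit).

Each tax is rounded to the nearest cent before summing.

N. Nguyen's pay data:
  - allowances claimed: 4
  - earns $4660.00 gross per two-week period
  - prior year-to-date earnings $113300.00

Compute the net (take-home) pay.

Provincial Income Tax: taxable = $4660.00 − 4×$220.00 = $3780.00
  $204.00 + 16.5% × ($3780.00 − $3400.00) = $204.00 + 16.5% × $380.00 = $266.70
Medical Insurance Levy: 3.3% × $4660.00 = $153.78
Long-Term Care Levy: 6% × $4660.00 = $279.60
Unemployment Insurance: 5.56% × $4660.00 = $259.10
Total withheld: $266.70 + $153.78 + $279.60 + $259.10 = $959.18
Net pay: $4660.00 − $959.18 = $3700.82

$3700.82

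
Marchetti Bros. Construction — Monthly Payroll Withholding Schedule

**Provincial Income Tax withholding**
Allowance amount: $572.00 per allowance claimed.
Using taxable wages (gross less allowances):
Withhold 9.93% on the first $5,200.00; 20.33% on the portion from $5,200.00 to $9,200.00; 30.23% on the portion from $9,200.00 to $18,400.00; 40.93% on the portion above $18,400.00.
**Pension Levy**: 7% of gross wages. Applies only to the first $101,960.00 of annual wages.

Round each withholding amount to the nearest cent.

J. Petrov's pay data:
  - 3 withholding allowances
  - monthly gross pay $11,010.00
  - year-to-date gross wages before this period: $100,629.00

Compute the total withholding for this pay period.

Provincial Income Tax: taxable = $11,010.00 − 3×$572.00 = $9,294.00
  $1,329.56 + 30.23% × ($9,294.00 − $9,200.00) = $1,329.56 + 30.23% × $94.00 = $1,357.98
Pension Levy: cap $101,960.00 − YTD $100,629.00 = $1,331.00 subject; 7% × $1,331.00 = $93.17
Total: $1,357.98 + $93.17 = $1,451.15

$1,451.15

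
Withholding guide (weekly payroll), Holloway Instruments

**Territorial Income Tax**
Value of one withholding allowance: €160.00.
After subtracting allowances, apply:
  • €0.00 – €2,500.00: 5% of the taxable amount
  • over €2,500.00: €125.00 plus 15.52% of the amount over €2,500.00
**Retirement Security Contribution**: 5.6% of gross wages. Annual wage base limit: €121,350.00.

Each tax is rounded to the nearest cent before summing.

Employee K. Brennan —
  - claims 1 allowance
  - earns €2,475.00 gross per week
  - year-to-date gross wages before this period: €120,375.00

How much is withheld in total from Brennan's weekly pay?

Territorial Income Tax: taxable = €2,475.00 − 1×€160.00 = €2,315.00
  5% × €2,315.00 = €115.75
Retirement Security Contribution: cap €121,350.00 − YTD €120,375.00 = €975.00 subject; 5.6% × €975.00 = €54.60
Total: €115.75 + €54.60 = €170.35

€170.35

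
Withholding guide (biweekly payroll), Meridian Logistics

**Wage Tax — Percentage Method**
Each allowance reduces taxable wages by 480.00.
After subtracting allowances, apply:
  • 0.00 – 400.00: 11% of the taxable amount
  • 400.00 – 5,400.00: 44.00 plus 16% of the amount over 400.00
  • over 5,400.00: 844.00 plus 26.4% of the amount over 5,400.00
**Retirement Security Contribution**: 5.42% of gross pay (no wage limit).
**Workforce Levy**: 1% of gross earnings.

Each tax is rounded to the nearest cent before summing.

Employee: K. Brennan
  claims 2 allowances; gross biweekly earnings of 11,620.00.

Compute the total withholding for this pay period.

2,978.64

Wage Tax: taxable = 11,620.00 − 2×480.00 = 10,660.00
  844.00 + 26.4% × (10,660.00 − 5,400.00) = 844.00 + 26.4% × 5,260.00 = 2,232.64
Retirement Security Contribution: 5.42% × 11,620.00 = 629.80
Workforce Levy: 1% × 11,620.00 = 116.20
Total: 2,232.64 + 629.80 + 116.20 = 2,978.64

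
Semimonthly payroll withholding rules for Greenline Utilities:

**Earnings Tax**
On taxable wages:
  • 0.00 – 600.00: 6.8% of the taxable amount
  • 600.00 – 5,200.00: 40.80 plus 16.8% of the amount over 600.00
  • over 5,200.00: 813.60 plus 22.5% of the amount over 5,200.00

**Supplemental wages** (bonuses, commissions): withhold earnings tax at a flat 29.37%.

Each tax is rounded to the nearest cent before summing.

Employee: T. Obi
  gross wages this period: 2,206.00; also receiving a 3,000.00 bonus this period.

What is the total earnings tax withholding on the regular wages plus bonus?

1,191.71

Earnings Tax: taxable = 2,206.00
  40.80 + 16.8% × (2,206.00 − 600.00) = 40.80 + 16.8% × 1,606.00 = 310.61
Supplemental (29.37% flat on bonus): 29.37% × 3,000.00 = 881.10
Total earnings tax: 310.61 + 881.10 = 1,191.71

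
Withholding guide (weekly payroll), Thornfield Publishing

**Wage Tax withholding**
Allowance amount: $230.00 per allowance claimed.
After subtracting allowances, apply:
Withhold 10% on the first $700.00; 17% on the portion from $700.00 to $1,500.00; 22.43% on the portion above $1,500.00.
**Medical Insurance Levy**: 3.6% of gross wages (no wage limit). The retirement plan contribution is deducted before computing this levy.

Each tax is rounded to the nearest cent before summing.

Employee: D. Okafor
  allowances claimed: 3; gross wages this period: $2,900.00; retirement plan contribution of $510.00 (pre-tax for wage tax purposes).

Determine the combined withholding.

$336.90

Wage Tax: taxable = $2,900.00 − $510.00 − 3×$230.00 = $1,700.00
  $206.00 + 22.43% × ($1,700.00 − $1,500.00) = $206.00 + 22.43% × $200.00 = $250.86
Medical Insurance Levy: 3.6% × $2,390.00 = $86.04
Total: $250.86 + $86.04 = $336.90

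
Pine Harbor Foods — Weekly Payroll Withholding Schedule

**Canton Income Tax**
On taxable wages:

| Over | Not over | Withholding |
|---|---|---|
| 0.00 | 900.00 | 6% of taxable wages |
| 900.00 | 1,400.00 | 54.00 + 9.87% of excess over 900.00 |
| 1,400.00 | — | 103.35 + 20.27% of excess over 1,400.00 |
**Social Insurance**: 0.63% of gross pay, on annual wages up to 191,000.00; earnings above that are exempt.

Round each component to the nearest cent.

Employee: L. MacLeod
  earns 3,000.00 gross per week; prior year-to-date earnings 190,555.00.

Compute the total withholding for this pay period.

Canton Income Tax: taxable = 3,000.00
  103.35 + 20.27% × (3,000.00 − 1,400.00) = 103.35 + 20.27% × 1,600.00 = 427.67
Social Insurance: cap 191,000.00 − YTD 190,555.00 = 445.00 subject; 0.63% × 445.00 = 2.80
Total: 427.67 + 2.80 = 430.47

430.47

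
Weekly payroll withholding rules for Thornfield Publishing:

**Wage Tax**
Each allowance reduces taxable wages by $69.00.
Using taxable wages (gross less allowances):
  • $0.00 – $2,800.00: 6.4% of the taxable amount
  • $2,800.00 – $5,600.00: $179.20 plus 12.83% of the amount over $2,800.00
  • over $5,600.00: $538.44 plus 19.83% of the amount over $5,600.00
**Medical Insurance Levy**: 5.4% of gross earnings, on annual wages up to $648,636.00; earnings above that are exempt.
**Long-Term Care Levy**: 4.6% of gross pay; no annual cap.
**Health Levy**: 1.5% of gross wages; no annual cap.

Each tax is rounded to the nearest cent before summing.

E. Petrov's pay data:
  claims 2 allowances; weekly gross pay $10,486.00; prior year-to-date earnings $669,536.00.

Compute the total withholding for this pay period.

Wage Tax: taxable = $10,486.00 − 2×$69.00 = $10,348.00
  $538.44 + 19.83% × ($10,348.00 − $5,600.00) = $538.44 + 19.83% × $4,748.00 = $1,479.97
Medical Insurance Levy: YTD $669,536.00 ≥ cap $648,636.00 → $0.00
Long-Term Care Levy: 4.6% × $10,486.00 = $482.36
Health Levy: 1.5% × $10,486.00 = $157.29
Total: $1,479.97 + $0.00 + $482.36 + $157.29 = $2,119.62

$2,119.62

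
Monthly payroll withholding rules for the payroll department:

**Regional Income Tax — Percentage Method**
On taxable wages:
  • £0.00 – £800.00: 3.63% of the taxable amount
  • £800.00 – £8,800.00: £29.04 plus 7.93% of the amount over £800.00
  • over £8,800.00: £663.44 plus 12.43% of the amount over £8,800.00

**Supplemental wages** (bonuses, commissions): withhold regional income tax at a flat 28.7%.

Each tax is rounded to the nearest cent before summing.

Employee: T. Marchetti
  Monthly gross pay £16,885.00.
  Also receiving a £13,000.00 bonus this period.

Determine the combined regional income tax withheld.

Regional Income Tax: taxable = £16,885.00
  £663.44 + 12.43% × (£16,885.00 − £8,800.00) = £663.44 + 12.43% × £8,085.00 = £1,668.41
Supplemental (28.7% flat on bonus): 28.7% × £13,000.00 = £3,731.00
Total regional income tax: £1,668.41 + £3,731.00 = £5,399.41

£5,399.41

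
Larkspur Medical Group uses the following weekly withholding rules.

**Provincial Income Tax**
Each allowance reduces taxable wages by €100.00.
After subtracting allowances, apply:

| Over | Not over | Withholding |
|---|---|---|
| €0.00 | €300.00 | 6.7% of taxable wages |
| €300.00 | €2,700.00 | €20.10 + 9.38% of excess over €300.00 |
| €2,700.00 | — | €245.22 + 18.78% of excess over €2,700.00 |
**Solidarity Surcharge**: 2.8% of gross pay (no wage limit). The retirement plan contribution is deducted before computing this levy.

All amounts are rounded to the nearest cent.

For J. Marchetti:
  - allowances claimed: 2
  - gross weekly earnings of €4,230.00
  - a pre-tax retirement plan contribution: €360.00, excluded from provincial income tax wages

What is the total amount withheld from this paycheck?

Provincial Income Tax: taxable = €4,230.00 − €360.00 − 2×€100.00 = €3,670.00
  €245.22 + 18.78% × (€3,670.00 − €2,700.00) = €245.22 + 18.78% × €970.00 = €427.39
Solidarity Surcharge: 2.8% × €3,870.00 = €108.36
Total: €427.39 + €108.36 = €535.75

€535.75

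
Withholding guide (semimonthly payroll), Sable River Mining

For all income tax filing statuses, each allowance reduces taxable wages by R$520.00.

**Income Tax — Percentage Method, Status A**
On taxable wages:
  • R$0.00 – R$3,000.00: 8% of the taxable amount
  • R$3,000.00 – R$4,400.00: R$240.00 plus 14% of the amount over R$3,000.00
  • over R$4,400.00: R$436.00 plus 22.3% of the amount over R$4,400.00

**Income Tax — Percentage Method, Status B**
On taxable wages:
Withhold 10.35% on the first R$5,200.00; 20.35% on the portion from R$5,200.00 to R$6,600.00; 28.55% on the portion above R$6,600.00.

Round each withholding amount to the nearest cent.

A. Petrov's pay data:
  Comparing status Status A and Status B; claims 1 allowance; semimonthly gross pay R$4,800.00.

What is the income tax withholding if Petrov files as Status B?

Income Tax (Status B): taxable = R$4,800.00 − 1×R$520.00 = R$4,280.00
  10.35% × R$4,280.00 = R$442.98

R$442.98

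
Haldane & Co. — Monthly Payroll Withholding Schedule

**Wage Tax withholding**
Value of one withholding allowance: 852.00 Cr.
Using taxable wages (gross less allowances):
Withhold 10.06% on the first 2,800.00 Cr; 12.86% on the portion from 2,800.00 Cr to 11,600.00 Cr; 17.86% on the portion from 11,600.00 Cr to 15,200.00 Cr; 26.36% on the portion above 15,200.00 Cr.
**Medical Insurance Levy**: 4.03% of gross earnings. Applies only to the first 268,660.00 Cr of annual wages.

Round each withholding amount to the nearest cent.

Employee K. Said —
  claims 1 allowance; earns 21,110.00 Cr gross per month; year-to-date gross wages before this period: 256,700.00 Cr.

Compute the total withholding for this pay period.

3,871.60 Cr

Wage Tax: taxable = 21,110.00 Cr − 1×852.00 Cr = 20,258.00 Cr
  2,056.32 Cr + 26.36% × (20,258.00 Cr − 15,200.00 Cr) = 2,056.32 Cr + 26.36% × 5,058.00 Cr = 3,389.61 Cr
Medical Insurance Levy: cap 268,660.00 Cr − YTD 256,700.00 Cr = 11,960.00 Cr subject; 4.03% × 11,960.00 Cr = 481.99 Cr
Total: 3,389.61 Cr + 481.99 Cr = 3,871.60 Cr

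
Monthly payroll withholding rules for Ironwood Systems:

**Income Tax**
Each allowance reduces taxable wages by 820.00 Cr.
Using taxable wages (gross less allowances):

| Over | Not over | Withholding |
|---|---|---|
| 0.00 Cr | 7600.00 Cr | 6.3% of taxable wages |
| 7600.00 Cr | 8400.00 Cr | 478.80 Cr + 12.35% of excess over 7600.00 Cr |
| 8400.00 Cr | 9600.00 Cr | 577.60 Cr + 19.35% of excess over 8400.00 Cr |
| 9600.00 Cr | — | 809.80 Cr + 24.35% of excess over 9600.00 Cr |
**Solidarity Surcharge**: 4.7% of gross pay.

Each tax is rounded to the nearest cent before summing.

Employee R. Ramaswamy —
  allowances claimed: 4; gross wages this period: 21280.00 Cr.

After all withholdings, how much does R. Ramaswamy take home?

17424.64 Cr

Income Tax: taxable = 21280.00 Cr − 4×820.00 Cr = 18000.00 Cr
  809.80 Cr + 24.35% × (18000.00 Cr − 9600.00 Cr) = 809.80 Cr + 24.35% × 8400.00 Cr = 2855.20 Cr
Solidarity Surcharge: 4.7% × 21280.00 Cr = 1000.16 Cr
Total withheld: 2855.20 Cr + 1000.16 Cr = 3855.36 Cr
Net pay: 21280.00 Cr − 3855.36 Cr = 17424.64 Cr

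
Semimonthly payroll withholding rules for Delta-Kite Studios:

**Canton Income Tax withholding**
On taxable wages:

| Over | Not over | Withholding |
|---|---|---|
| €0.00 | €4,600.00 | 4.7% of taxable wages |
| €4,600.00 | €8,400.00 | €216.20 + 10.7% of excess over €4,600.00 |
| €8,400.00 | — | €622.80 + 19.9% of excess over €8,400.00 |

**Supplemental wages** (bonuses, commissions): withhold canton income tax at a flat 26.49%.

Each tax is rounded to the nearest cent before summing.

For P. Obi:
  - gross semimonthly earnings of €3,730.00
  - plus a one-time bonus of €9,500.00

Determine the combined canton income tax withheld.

Canton Income Tax: taxable = €3,730.00
  4.7% × €3,730.00 = €175.31
Supplemental (26.49% flat on bonus): 26.49% × €9,500.00 = €2,516.55
Total canton income tax: €175.31 + €2,516.55 = €2,691.86

€2,691.86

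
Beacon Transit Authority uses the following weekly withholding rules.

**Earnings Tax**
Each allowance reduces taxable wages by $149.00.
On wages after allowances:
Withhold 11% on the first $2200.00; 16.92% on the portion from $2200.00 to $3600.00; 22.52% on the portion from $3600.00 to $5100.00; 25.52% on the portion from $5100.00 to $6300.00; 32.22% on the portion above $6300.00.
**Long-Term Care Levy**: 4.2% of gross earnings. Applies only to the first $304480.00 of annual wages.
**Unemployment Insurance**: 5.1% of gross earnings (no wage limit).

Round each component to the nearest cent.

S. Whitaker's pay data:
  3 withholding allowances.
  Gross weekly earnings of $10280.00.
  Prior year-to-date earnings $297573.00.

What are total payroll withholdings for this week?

Earnings Tax: taxable = $10280.00 − 3×$149.00 = $9833.00
  $1122.92 + 32.22% × ($9833.00 − $6300.00) = $1122.92 + 32.22% × $3533.00 = $2261.25
Long-Term Care Levy: cap $304480.00 − YTD $297573.00 = $6907.00 subject; 4.2% × $6907.00 = $290.09
Unemployment Insurance: 5.1% × $10280.00 = $524.28
Total: $2261.25 + $290.09 + $524.28 = $3075.62

$3075.62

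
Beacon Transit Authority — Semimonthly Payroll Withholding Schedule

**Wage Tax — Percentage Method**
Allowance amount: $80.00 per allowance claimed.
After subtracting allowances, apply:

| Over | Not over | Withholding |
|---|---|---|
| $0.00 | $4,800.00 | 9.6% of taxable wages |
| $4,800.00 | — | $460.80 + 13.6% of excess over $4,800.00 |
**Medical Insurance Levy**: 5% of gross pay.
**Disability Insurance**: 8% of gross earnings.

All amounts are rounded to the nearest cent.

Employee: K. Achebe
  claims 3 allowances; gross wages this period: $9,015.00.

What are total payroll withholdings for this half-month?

$2,173.35

Wage Tax: taxable = $9,015.00 − 3×$80.00 = $8,775.00
  $460.80 + 13.6% × ($8,775.00 − $4,800.00) = $460.80 + 13.6% × $3,975.00 = $1,001.40
Medical Insurance Levy: 5% × $9,015.00 = $450.75
Disability Insurance: 8% × $9,015.00 = $721.20
Total: $1,001.40 + $450.75 + $721.20 = $2,173.35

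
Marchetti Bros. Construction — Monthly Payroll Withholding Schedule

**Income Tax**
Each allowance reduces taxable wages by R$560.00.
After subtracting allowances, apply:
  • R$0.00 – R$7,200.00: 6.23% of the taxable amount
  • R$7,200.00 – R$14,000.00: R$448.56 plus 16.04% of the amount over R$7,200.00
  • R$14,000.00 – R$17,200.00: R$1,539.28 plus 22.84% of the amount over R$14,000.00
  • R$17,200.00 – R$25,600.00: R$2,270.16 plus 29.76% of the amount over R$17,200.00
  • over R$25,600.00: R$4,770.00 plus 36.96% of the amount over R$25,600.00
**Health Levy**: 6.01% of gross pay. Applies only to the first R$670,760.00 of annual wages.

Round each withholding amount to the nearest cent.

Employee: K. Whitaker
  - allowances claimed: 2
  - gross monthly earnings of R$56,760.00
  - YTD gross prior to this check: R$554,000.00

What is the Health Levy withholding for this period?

R$3,411.28

Health Levy: 6.01% × R$56,760.00 = R$3,411.28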